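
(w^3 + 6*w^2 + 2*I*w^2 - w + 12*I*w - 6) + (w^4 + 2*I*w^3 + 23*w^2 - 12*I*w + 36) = w^4 + w^3 + 2*I*w^3 + 29*w^2 + 2*I*w^2 - w + 30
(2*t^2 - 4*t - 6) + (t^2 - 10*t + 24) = 3*t^2 - 14*t + 18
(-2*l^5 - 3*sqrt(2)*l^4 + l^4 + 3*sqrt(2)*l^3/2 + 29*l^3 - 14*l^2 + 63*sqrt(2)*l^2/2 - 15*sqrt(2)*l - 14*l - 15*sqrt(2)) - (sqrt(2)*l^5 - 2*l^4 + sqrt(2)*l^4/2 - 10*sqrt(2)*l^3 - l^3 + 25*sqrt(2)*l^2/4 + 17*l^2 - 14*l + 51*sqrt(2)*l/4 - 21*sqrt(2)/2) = -2*l^5 - sqrt(2)*l^5 - 7*sqrt(2)*l^4/2 + 3*l^4 + 23*sqrt(2)*l^3/2 + 30*l^3 - 31*l^2 + 101*sqrt(2)*l^2/4 - 111*sqrt(2)*l/4 - 9*sqrt(2)/2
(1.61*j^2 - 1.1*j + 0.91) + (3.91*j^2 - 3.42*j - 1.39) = 5.52*j^2 - 4.52*j - 0.48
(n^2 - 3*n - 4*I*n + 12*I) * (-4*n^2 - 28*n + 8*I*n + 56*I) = -4*n^4 - 16*n^3 + 24*I*n^3 + 116*n^2 + 96*I*n^2 + 128*n - 504*I*n - 672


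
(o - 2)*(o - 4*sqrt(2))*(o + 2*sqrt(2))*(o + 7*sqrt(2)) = o^4 - 2*o^3 + 5*sqrt(2)*o^3 - 44*o^2 - 10*sqrt(2)*o^2 - 112*sqrt(2)*o + 88*o + 224*sqrt(2)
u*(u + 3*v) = u^2 + 3*u*v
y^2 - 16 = (y - 4)*(y + 4)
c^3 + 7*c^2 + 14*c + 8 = (c + 1)*(c + 2)*(c + 4)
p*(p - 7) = p^2 - 7*p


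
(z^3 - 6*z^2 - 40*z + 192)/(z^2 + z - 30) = (z^2 - 12*z + 32)/(z - 5)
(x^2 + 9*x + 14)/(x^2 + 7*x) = (x + 2)/x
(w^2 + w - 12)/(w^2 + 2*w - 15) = (w + 4)/(w + 5)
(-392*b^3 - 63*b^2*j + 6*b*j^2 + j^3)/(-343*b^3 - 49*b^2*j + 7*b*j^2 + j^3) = (8*b - j)/(7*b - j)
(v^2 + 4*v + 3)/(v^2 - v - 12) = (v + 1)/(v - 4)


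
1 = 1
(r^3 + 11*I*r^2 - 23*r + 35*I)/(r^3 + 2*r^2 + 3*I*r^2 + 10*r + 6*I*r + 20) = (r^2 + 6*I*r + 7)/(r^2 + 2*r*(1 - I) - 4*I)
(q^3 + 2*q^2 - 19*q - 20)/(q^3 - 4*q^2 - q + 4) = (q + 5)/(q - 1)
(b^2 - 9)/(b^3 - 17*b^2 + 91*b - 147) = (b + 3)/(b^2 - 14*b + 49)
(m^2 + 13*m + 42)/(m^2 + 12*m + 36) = (m + 7)/(m + 6)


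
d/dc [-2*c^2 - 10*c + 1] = -4*c - 10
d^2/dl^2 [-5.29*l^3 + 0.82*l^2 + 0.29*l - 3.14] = 1.64 - 31.74*l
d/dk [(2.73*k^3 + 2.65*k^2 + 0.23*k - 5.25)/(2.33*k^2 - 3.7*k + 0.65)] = (6.3609*k^4 - 20.202*k^3 - 5.0174*k^2 + 27.91*k - 19.2755)/(5.4289*k^4 - 17.242*k^3 + 16.719*k^2 - 4.81*k + 0.4225)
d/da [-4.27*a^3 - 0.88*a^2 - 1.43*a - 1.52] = -12.81*a^2 - 1.76*a - 1.43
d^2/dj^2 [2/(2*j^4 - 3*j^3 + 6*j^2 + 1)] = 4*(j^2*(8*j^2 - 9*j + 12)^2 + 3*(-4*j^2 + 3*j - 2)*(2*j^4 - 3*j^3 + 6*j^2 + 1))/(2*j^4 - 3*j^3 + 6*j^2 + 1)^3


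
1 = 1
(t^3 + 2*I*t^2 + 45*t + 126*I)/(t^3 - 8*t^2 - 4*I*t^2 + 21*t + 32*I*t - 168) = (t + 6*I)/(t - 8)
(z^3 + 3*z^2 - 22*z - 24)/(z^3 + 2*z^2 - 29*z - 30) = (z - 4)/(z - 5)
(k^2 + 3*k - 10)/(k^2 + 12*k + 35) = (k - 2)/(k + 7)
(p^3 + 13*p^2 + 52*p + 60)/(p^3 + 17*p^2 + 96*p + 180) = (p + 2)/(p + 6)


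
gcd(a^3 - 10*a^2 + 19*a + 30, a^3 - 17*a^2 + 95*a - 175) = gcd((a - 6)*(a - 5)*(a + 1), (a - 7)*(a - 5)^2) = a - 5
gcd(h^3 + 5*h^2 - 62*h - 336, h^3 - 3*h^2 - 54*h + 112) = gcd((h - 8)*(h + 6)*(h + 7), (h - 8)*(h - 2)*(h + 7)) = h^2 - h - 56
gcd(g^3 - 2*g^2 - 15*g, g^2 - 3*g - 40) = 1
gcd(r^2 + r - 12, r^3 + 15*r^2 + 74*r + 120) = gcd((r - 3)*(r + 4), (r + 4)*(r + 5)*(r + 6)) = r + 4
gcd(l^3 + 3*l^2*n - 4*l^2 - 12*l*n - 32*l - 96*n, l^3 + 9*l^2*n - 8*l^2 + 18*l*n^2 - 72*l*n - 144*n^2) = l^2 + 3*l*n - 8*l - 24*n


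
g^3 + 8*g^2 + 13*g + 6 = (g + 1)^2*(g + 6)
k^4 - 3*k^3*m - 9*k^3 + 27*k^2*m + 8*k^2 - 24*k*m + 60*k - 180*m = (k - 6)*(k - 5)*(k + 2)*(k - 3*m)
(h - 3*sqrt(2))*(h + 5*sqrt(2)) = h^2 + 2*sqrt(2)*h - 30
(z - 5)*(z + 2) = z^2 - 3*z - 10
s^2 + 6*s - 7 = (s - 1)*(s + 7)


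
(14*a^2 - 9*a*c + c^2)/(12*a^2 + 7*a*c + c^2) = (14*a^2 - 9*a*c + c^2)/(12*a^2 + 7*a*c + c^2)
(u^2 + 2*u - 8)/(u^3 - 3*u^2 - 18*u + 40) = 1/(u - 5)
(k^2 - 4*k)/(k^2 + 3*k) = (k - 4)/(k + 3)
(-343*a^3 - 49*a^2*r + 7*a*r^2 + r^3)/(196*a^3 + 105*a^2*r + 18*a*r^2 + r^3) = (-7*a + r)/(4*a + r)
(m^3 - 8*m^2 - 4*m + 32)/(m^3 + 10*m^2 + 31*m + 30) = (m^2 - 10*m + 16)/(m^2 + 8*m + 15)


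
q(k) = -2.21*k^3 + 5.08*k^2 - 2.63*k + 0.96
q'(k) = -6.63*k^2 + 10.16*k - 2.63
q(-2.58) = 79.51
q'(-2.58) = -72.97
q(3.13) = -25.27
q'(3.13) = -35.78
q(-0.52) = 4.01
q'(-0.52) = -9.71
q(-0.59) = 4.73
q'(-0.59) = -10.93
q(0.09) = 0.76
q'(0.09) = -1.77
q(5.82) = -277.95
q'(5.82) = -168.07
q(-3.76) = 200.15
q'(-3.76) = -134.56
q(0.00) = 0.96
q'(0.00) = -2.63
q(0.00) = 0.96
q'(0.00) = -2.63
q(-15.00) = 8642.16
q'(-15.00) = -1646.78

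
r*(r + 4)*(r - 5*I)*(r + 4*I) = r^4 + 4*r^3 - I*r^3 + 20*r^2 - 4*I*r^2 + 80*r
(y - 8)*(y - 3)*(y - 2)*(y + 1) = y^4 - 12*y^3 + 33*y^2 - 2*y - 48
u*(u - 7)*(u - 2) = u^3 - 9*u^2 + 14*u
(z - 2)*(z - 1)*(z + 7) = z^3 + 4*z^2 - 19*z + 14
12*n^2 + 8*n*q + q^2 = (2*n + q)*(6*n + q)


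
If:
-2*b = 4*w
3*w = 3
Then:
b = -2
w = 1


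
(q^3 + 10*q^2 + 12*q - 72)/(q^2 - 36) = (q^2 + 4*q - 12)/(q - 6)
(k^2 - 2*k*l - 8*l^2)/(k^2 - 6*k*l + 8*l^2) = (k + 2*l)/(k - 2*l)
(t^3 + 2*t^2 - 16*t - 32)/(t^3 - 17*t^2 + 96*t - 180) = (t^3 + 2*t^2 - 16*t - 32)/(t^3 - 17*t^2 + 96*t - 180)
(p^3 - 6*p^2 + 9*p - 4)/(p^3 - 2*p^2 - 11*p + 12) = (p - 1)/(p + 3)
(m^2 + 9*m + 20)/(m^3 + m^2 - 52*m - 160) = 1/(m - 8)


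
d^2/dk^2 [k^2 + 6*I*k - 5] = 2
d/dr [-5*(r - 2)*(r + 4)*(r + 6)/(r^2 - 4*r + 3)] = 5*(-r^4 + 8*r^3 + 27*r^2 - 144*r + 180)/(r^4 - 8*r^3 + 22*r^2 - 24*r + 9)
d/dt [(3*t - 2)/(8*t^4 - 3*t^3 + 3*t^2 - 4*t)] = (-72*t^4 + 82*t^3 - 27*t^2 + 12*t - 8)/(t^2*(64*t^6 - 48*t^5 + 57*t^4 - 82*t^3 + 33*t^2 - 24*t + 16))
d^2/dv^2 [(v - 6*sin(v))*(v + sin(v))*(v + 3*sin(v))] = 2*v^2*sin(v) - 8*v*cos(v) - 42*v*cos(2*v) + 6*v + 19*sin(v)/2 - 42*sin(2*v) - 81*sin(3*v)/2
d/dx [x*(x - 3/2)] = 2*x - 3/2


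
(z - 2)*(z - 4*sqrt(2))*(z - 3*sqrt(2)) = z^3 - 7*sqrt(2)*z^2 - 2*z^2 + 14*sqrt(2)*z + 24*z - 48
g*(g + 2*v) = g^2 + 2*g*v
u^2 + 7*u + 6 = (u + 1)*(u + 6)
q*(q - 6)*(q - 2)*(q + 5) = q^4 - 3*q^3 - 28*q^2 + 60*q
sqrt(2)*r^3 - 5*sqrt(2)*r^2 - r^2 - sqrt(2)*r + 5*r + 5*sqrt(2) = (r - 5)*(r - sqrt(2))*(sqrt(2)*r + 1)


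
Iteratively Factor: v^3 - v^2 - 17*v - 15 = (v - 5)*(v^2 + 4*v + 3) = (v - 5)*(v + 1)*(v + 3)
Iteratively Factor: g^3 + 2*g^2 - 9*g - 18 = (g + 3)*(g^2 - g - 6) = (g - 3)*(g + 3)*(g + 2)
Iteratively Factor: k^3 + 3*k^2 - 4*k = (k - 1)*(k^2 + 4*k) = (k - 1)*(k + 4)*(k)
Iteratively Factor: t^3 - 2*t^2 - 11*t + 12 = (t - 1)*(t^2 - t - 12) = (t - 1)*(t + 3)*(t - 4)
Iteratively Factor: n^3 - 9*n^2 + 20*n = (n - 4)*(n^2 - 5*n) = n*(n - 4)*(n - 5)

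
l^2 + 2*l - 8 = (l - 2)*(l + 4)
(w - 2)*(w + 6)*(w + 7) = w^3 + 11*w^2 + 16*w - 84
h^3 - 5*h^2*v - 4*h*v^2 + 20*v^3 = (h - 5*v)*(h - 2*v)*(h + 2*v)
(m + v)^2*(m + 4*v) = m^3 + 6*m^2*v + 9*m*v^2 + 4*v^3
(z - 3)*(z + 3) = z^2 - 9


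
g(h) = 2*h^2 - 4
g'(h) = 4*h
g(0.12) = -3.97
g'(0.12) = 0.48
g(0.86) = -2.52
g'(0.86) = 3.44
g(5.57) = 58.05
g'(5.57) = 22.28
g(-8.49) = 140.16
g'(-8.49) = -33.96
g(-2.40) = 7.52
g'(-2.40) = -9.60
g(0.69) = -3.05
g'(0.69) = 2.76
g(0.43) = -3.63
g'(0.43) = 1.72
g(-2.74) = 11.02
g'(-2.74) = -10.96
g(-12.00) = 284.00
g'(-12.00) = -48.00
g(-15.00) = 446.00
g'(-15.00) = -60.00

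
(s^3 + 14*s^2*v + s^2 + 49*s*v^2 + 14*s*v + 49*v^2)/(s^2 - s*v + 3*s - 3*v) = (s^3 + 14*s^2*v + s^2 + 49*s*v^2 + 14*s*v + 49*v^2)/(s^2 - s*v + 3*s - 3*v)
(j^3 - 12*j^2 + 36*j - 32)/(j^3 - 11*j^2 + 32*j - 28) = (j - 8)/(j - 7)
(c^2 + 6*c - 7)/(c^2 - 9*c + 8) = (c + 7)/(c - 8)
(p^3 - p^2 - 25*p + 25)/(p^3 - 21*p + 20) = (p - 5)/(p - 4)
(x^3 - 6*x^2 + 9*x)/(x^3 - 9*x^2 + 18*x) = (x - 3)/(x - 6)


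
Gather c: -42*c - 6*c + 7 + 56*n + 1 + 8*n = -48*c + 64*n + 8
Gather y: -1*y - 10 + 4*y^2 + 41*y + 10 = 4*y^2 + 40*y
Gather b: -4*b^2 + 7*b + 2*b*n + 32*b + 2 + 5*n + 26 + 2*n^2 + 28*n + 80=-4*b^2 + b*(2*n + 39) + 2*n^2 + 33*n + 108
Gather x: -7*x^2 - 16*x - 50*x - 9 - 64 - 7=-7*x^2 - 66*x - 80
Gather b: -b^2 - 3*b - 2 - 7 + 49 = -b^2 - 3*b + 40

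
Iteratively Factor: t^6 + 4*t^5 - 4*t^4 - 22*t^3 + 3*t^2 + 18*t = (t + 3)*(t^5 + t^4 - 7*t^3 - t^2 + 6*t) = t*(t + 3)*(t^4 + t^3 - 7*t^2 - t + 6) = t*(t - 1)*(t + 3)*(t^3 + 2*t^2 - 5*t - 6) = t*(t - 1)*(t + 1)*(t + 3)*(t^2 + t - 6) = t*(t - 2)*(t - 1)*(t + 1)*(t + 3)*(t + 3)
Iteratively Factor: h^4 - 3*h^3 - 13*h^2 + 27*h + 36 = (h + 1)*(h^3 - 4*h^2 - 9*h + 36) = (h - 3)*(h + 1)*(h^2 - h - 12) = (h - 4)*(h - 3)*(h + 1)*(h + 3)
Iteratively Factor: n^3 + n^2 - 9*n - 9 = (n + 1)*(n^2 - 9) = (n - 3)*(n + 1)*(n + 3)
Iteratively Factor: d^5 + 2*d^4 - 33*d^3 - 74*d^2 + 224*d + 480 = (d + 2)*(d^4 - 33*d^2 - 8*d + 240) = (d - 3)*(d + 2)*(d^3 + 3*d^2 - 24*d - 80) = (d - 3)*(d + 2)*(d + 4)*(d^2 - d - 20) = (d - 3)*(d + 2)*(d + 4)^2*(d - 5)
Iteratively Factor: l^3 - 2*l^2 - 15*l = (l + 3)*(l^2 - 5*l) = (l - 5)*(l + 3)*(l)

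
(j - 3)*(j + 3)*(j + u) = j^3 + j^2*u - 9*j - 9*u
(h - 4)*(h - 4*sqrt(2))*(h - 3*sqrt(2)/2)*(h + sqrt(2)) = h^4 - 9*sqrt(2)*h^3/2 - 4*h^3 + h^2 + 18*sqrt(2)*h^2 - 4*h + 12*sqrt(2)*h - 48*sqrt(2)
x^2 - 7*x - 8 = (x - 8)*(x + 1)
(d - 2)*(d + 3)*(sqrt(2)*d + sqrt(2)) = sqrt(2)*d^3 + 2*sqrt(2)*d^2 - 5*sqrt(2)*d - 6*sqrt(2)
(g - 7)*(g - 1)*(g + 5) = g^3 - 3*g^2 - 33*g + 35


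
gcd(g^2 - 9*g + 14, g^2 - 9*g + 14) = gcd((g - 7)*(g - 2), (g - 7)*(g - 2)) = g^2 - 9*g + 14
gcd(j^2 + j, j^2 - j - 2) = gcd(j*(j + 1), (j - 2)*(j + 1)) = j + 1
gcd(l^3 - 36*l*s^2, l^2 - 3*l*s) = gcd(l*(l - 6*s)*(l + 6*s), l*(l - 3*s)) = l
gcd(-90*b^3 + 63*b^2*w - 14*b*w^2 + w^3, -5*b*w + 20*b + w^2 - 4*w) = -5*b + w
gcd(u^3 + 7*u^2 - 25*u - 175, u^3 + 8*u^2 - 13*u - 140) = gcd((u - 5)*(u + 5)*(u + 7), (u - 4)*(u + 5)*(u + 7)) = u^2 + 12*u + 35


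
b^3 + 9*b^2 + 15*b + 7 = (b + 1)^2*(b + 7)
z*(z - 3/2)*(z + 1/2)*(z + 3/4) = z^4 - z^3/4 - 3*z^2/2 - 9*z/16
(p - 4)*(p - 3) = p^2 - 7*p + 12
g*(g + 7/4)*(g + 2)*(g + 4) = g^4 + 31*g^3/4 + 37*g^2/2 + 14*g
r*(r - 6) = r^2 - 6*r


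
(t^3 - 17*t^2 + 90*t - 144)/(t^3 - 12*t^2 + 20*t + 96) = (t - 3)/(t + 2)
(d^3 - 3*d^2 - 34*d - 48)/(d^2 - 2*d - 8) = (d^2 - 5*d - 24)/(d - 4)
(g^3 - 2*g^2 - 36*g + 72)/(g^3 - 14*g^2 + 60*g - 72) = (g + 6)/(g - 6)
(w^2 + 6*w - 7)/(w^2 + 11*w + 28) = (w - 1)/(w + 4)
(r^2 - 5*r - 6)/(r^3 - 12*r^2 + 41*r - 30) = (r + 1)/(r^2 - 6*r + 5)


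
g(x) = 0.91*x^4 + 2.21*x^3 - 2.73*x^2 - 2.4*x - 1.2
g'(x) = 3.64*x^3 + 6.63*x^2 - 5.46*x - 2.4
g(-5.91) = 571.61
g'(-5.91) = -489.95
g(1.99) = 14.90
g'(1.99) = 41.68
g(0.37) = -2.33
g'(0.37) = -3.33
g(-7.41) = 1711.06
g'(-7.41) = -1078.90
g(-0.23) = -0.82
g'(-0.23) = -0.84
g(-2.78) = -8.76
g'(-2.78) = -14.19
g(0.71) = -3.26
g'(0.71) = -1.63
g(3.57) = 203.81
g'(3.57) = 228.22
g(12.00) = 22265.52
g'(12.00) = 7176.72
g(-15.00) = 38030.55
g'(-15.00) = -10713.75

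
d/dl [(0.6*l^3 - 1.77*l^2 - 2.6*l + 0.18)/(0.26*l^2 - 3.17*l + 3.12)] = (0.156*l^4 - 3.804*l^3 + 11.9029*l^2 - 11.1384*l - 7.5414)/(0.0676*l^4 - 1.6484*l^3 + 11.6713*l^2 - 19.7808*l + 9.7344)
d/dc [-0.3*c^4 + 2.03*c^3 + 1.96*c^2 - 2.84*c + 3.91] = -1.2*c^3 + 6.09*c^2 + 3.92*c - 2.84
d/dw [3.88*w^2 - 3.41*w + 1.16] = 7.76*w - 3.41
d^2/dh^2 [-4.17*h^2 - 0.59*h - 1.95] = -8.34000000000000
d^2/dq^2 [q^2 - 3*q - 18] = 2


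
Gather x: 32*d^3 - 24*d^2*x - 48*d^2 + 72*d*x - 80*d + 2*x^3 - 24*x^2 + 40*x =32*d^3 - 48*d^2 - 80*d + 2*x^3 - 24*x^2 + x*(-24*d^2 + 72*d + 40)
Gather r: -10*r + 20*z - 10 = -10*r + 20*z - 10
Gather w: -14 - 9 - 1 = -24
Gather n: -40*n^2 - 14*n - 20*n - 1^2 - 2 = -40*n^2 - 34*n - 3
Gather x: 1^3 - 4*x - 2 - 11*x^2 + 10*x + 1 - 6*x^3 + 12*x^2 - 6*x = -6*x^3 + x^2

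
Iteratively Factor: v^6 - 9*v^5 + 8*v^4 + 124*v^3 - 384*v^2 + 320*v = (v - 5)*(v^5 - 4*v^4 - 12*v^3 + 64*v^2 - 64*v) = (v - 5)*(v - 4)*(v^4 - 12*v^2 + 16*v) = (v - 5)*(v - 4)*(v - 2)*(v^3 + 2*v^2 - 8*v) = (v - 5)*(v - 4)*(v - 2)^2*(v^2 + 4*v) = v*(v - 5)*(v - 4)*(v - 2)^2*(v + 4)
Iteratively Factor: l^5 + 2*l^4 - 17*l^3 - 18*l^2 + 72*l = (l - 3)*(l^4 + 5*l^3 - 2*l^2 - 24*l) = (l - 3)*(l + 4)*(l^3 + l^2 - 6*l) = (l - 3)*(l - 2)*(l + 4)*(l^2 + 3*l) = (l - 3)*(l - 2)*(l + 3)*(l + 4)*(l)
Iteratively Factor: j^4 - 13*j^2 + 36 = (j + 2)*(j^3 - 2*j^2 - 9*j + 18) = (j - 2)*(j + 2)*(j^2 - 9) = (j - 3)*(j - 2)*(j + 2)*(j + 3)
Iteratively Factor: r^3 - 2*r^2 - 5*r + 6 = (r + 2)*(r^2 - 4*r + 3) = (r - 3)*(r + 2)*(r - 1)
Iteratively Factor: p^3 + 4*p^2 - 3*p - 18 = (p - 2)*(p^2 + 6*p + 9) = (p - 2)*(p + 3)*(p + 3)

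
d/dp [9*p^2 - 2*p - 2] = 18*p - 2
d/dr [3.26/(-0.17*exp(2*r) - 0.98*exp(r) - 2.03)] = (1.1084*exp(r) + 3.1948)*exp(r)/(0.17*exp(2*r) + 0.98*exp(r) + 2.03)^2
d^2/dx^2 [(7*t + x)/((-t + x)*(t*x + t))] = 2*(-(t - x)^2*(7*t + x) + (t - x)^2*(x + 1) + (t - x)*(7*t + x)*(x + 1) - (t - x)*(x + 1)^2 - (7*t + x)*(x + 1)^2)/(t*(t - x)^3*(x + 1)^3)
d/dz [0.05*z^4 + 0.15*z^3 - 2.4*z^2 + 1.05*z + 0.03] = 0.2*z^3 + 0.45*z^2 - 4.8*z + 1.05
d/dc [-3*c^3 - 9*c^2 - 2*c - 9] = -9*c^2 - 18*c - 2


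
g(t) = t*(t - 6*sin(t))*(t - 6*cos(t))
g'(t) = t*(1 - 6*cos(t))*(t - 6*cos(t)) + t*(t - 6*sin(t))*(6*sin(t) + 1) + (t - 6*sin(t))*(t - 6*cos(t)) = -6*sqrt(2)*t^2*cos(t + pi/4) + 3*t^2 - 12*sqrt(2)*t*sin(t + pi/4) + 36*t*cos(2*t) + 18*sin(2*t)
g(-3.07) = 23.63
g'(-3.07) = -65.57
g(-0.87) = 15.32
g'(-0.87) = -17.85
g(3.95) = 265.01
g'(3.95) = 122.22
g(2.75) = 10.49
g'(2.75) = 157.31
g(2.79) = 17.01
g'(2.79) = 168.16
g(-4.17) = -41.65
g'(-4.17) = 266.62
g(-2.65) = -1.27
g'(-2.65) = -42.63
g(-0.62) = 9.78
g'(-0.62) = -24.61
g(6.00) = 11.01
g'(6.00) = -36.15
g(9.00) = 849.86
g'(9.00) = 1140.42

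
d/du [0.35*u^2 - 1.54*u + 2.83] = 0.7*u - 1.54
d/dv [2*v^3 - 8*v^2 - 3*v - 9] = 6*v^2 - 16*v - 3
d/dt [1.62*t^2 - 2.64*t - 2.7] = 3.24*t - 2.64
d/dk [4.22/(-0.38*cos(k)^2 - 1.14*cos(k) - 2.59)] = -(3.2072*cos(k) + 4.8108)*sin(k)/(0.38*cos(k)^2 + 1.14*cos(k) + 2.59)^2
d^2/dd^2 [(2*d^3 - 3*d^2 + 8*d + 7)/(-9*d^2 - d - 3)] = 2*(-623*d^3 - 1962*d^2 + 405*d + 233)/(729*d^6 + 243*d^5 + 756*d^4 + 163*d^3 + 252*d^2 + 27*d + 27)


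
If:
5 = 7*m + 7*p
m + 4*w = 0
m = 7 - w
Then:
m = 28/3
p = -181/21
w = -7/3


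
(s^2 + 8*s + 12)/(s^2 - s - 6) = (s + 6)/(s - 3)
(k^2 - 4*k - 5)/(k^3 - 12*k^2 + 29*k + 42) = (k - 5)/(k^2 - 13*k + 42)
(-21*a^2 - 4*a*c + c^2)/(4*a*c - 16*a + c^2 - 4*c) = (-21*a^2 - 4*a*c + c^2)/(4*a*c - 16*a + c^2 - 4*c)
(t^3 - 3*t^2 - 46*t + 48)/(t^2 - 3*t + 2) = (t^2 - 2*t - 48)/(t - 2)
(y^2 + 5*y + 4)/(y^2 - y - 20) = (y + 1)/(y - 5)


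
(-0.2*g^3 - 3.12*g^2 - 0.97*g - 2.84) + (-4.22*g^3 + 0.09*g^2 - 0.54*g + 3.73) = -4.42*g^3 - 3.03*g^2 - 1.51*g + 0.89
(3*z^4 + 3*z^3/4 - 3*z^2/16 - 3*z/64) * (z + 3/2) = 3*z^5 + 21*z^4/4 + 15*z^3/16 - 21*z^2/64 - 9*z/128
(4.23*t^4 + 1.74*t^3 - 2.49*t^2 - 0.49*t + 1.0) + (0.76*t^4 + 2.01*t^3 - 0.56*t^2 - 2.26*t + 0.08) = 4.99*t^4 + 3.75*t^3 - 3.05*t^2 - 2.75*t + 1.08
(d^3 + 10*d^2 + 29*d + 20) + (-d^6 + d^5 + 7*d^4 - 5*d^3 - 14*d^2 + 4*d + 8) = -d^6 + d^5 + 7*d^4 - 4*d^3 - 4*d^2 + 33*d + 28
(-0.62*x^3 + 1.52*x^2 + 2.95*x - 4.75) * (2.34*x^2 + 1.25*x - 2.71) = -1.4508*x^5 + 2.7818*x^4 + 10.4832*x^3 - 11.5467*x^2 - 13.932*x + 12.8725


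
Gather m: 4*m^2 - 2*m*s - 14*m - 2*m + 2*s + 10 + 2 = 4*m^2 + m*(-2*s - 16) + 2*s + 12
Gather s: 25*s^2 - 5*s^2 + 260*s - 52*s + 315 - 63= 20*s^2 + 208*s + 252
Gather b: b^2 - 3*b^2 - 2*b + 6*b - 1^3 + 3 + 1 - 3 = -2*b^2 + 4*b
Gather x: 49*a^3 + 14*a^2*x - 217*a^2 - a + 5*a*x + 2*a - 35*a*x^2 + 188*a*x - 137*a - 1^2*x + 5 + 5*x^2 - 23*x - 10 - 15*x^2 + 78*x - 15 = 49*a^3 - 217*a^2 - 136*a + x^2*(-35*a - 10) + x*(14*a^2 + 193*a + 54) - 20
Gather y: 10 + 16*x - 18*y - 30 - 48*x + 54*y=-32*x + 36*y - 20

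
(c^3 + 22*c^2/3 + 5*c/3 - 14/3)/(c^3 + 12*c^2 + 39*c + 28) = (c - 2/3)/(c + 4)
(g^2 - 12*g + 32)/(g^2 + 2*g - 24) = (g - 8)/(g + 6)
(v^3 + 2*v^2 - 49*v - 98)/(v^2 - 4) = (v^2 - 49)/(v - 2)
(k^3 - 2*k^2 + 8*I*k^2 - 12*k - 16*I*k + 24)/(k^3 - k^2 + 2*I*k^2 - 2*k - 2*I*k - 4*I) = (k + 6*I)/(k + 1)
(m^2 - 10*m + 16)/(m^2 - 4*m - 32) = (m - 2)/(m + 4)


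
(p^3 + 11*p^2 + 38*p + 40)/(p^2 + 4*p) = p + 7 + 10/p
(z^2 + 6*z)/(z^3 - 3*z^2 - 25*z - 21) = z*(z + 6)/(z^3 - 3*z^2 - 25*z - 21)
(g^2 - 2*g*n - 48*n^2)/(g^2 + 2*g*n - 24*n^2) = (g - 8*n)/(g - 4*n)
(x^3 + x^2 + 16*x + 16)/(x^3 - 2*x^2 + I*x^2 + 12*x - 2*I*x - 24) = (x^2 + x*(1 - 4*I) - 4*I)/(x^2 - x*(2 + 3*I) + 6*I)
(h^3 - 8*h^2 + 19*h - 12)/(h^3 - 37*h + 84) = (h - 1)/(h + 7)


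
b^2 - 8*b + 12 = (b - 6)*(b - 2)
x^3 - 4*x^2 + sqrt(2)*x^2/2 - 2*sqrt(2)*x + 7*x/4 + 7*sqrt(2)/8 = (x - 7/2)*(x - 1/2)*(x + sqrt(2)/2)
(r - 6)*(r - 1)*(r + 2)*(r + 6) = r^4 + r^3 - 38*r^2 - 36*r + 72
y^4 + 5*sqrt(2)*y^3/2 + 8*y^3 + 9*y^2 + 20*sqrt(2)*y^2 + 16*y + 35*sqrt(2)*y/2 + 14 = (y + 1)*(y + 7)*(y + sqrt(2)/2)*(y + 2*sqrt(2))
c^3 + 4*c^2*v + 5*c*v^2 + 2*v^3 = (c + v)^2*(c + 2*v)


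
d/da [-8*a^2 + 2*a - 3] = 2 - 16*a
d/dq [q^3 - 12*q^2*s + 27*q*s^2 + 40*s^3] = 3*q^2 - 24*q*s + 27*s^2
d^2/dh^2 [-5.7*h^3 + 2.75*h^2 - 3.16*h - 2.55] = 5.5 - 34.2*h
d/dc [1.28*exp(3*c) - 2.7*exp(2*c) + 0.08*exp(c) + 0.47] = (3.84*exp(2*c) - 5.4*exp(c) + 0.08)*exp(c)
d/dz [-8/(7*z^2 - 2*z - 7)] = 16*(7*z - 1)/(-7*z^2 + 2*z + 7)^2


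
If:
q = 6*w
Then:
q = 6*w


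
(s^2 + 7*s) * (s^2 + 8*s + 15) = s^4 + 15*s^3 + 71*s^2 + 105*s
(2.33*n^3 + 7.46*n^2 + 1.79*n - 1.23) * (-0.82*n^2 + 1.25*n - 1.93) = -1.9106*n^5 - 3.2047*n^4 + 3.3603*n^3 - 11.1517*n^2 - 4.9922*n + 2.3739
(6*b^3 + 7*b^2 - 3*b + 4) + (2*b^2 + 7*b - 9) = 6*b^3 + 9*b^2 + 4*b - 5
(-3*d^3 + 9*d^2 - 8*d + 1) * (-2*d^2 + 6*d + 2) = 6*d^5 - 36*d^4 + 64*d^3 - 32*d^2 - 10*d + 2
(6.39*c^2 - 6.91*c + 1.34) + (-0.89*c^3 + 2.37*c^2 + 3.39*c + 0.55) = -0.89*c^3 + 8.76*c^2 - 3.52*c + 1.89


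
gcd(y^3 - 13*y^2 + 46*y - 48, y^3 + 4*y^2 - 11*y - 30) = y - 3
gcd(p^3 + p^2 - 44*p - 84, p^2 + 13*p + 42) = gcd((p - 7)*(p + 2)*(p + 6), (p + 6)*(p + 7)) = p + 6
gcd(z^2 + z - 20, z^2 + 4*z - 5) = z + 5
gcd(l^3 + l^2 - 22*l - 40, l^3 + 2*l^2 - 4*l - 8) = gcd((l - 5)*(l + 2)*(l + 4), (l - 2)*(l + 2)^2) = l + 2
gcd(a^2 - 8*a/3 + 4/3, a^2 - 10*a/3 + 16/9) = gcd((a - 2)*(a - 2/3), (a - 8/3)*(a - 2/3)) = a - 2/3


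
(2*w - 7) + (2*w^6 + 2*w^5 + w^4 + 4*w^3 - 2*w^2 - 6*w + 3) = 2*w^6 + 2*w^5 + w^4 + 4*w^3 - 2*w^2 - 4*w - 4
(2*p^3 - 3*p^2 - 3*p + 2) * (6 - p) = -2*p^4 + 15*p^3 - 15*p^2 - 20*p + 12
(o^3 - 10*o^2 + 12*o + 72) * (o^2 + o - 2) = o^5 - 9*o^4 + 104*o^2 + 48*o - 144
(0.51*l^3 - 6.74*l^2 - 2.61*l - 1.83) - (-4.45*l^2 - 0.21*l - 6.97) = 0.51*l^3 - 2.29*l^2 - 2.4*l + 5.14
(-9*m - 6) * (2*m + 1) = -18*m^2 - 21*m - 6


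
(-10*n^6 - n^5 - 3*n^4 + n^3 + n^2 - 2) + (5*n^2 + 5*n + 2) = -10*n^6 - n^5 - 3*n^4 + n^3 + 6*n^2 + 5*n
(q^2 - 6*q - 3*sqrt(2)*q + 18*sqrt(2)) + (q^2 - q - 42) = 2*q^2 - 7*q - 3*sqrt(2)*q - 42 + 18*sqrt(2)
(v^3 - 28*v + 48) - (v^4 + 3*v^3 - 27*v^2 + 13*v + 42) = -v^4 - 2*v^3 + 27*v^2 - 41*v + 6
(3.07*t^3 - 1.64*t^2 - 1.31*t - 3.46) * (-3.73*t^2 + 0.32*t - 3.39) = -11.4511*t^5 + 7.0996*t^4 - 6.0458*t^3 + 18.0462*t^2 + 3.3337*t + 11.7294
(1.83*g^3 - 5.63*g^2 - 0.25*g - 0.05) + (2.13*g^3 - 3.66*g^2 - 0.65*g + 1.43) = 3.96*g^3 - 9.29*g^2 - 0.9*g + 1.38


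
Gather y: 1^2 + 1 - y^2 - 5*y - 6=-y^2 - 5*y - 4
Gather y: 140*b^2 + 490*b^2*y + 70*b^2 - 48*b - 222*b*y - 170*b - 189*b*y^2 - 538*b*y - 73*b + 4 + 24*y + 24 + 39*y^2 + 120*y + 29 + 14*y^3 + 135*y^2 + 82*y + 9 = 210*b^2 - 291*b + 14*y^3 + y^2*(174 - 189*b) + y*(490*b^2 - 760*b + 226) + 66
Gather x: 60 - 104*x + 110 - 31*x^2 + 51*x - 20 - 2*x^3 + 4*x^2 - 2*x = -2*x^3 - 27*x^2 - 55*x + 150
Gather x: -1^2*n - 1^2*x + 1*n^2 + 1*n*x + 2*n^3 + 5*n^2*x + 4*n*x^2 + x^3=2*n^3 + n^2 + 4*n*x^2 - n + x^3 + x*(5*n^2 + n - 1)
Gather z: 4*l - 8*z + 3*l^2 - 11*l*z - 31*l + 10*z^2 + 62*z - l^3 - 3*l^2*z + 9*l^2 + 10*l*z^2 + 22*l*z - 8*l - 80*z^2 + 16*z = -l^3 + 12*l^2 - 35*l + z^2*(10*l - 70) + z*(-3*l^2 + 11*l + 70)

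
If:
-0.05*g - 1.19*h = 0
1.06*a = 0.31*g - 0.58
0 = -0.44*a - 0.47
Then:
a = -1.07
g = -1.78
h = 0.07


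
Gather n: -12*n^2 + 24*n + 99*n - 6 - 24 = -12*n^2 + 123*n - 30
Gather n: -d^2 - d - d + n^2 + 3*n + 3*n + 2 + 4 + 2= -d^2 - 2*d + n^2 + 6*n + 8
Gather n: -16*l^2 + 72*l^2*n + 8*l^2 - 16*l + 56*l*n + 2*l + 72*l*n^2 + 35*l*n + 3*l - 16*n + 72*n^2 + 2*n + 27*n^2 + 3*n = -8*l^2 - 11*l + n^2*(72*l + 99) + n*(72*l^2 + 91*l - 11)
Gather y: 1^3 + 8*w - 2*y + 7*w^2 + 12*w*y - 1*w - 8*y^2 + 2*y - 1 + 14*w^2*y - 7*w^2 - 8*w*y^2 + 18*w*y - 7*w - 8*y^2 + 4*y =y^2*(-8*w - 16) + y*(14*w^2 + 30*w + 4)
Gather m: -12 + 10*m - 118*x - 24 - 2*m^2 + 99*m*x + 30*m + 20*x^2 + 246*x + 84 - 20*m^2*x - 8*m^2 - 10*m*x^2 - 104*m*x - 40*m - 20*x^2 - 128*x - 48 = m^2*(-20*x - 10) + m*(-10*x^2 - 5*x)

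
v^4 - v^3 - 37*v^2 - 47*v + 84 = (v - 7)*(v - 1)*(v + 3)*(v + 4)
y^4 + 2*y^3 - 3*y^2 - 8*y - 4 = (y - 2)*(y + 1)^2*(y + 2)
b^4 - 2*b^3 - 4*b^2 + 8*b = b*(b - 2)^2*(b + 2)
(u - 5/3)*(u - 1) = u^2 - 8*u/3 + 5/3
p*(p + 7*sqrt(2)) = p^2 + 7*sqrt(2)*p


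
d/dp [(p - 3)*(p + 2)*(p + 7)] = 3*p^2 + 12*p - 13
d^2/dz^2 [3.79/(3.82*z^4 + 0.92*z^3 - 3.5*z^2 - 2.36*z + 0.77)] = ((-173.7336*z^2 - 20.9208*z + 26.53)*(3.82*z^4 + 0.92*z^3 - 3.5*z^2 - 2.36*z + 0.77) + 3.79*(15.28*z^3 + 2.76*z^2 - 7.0*z - 2.36)*(30.56*z^3 + 5.52*z^2 - 14.0*z - 4.72))/(3.82*z^4 + 0.92*z^3 - 3.5*z^2 - 2.36*z + 0.77)^3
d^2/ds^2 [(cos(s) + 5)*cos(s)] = -5*cos(s) - 2*cos(2*s)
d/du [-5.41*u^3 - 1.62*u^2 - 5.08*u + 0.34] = -16.23*u^2 - 3.24*u - 5.08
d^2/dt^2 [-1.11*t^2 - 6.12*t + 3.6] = -2.22000000000000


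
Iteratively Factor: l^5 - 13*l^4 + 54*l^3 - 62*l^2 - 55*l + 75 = (l - 5)*(l^4 - 8*l^3 + 14*l^2 + 8*l - 15) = (l - 5)*(l + 1)*(l^3 - 9*l^2 + 23*l - 15) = (l - 5)*(l - 3)*(l + 1)*(l^2 - 6*l + 5) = (l - 5)^2*(l - 3)*(l + 1)*(l - 1)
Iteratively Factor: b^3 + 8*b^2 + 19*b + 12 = (b + 1)*(b^2 + 7*b + 12) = (b + 1)*(b + 3)*(b + 4)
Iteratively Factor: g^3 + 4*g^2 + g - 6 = (g + 3)*(g^2 + g - 2) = (g + 2)*(g + 3)*(g - 1)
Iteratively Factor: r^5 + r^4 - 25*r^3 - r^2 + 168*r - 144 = (r + 4)*(r^4 - 3*r^3 - 13*r^2 + 51*r - 36) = (r - 3)*(r + 4)*(r^3 - 13*r + 12) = (r - 3)*(r + 4)^2*(r^2 - 4*r + 3) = (r - 3)*(r - 1)*(r + 4)^2*(r - 3)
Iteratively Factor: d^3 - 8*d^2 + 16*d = (d)*(d^2 - 8*d + 16) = d*(d - 4)*(d - 4)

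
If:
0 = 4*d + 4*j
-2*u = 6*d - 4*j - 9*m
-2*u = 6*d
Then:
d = -u/3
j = u/3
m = -4*u/27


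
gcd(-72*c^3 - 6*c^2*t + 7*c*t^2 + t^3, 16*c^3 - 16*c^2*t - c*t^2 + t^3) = 4*c + t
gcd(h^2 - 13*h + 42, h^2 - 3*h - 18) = h - 6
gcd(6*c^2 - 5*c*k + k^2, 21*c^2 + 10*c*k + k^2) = 1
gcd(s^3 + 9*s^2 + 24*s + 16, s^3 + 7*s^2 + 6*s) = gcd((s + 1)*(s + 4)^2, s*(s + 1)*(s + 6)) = s + 1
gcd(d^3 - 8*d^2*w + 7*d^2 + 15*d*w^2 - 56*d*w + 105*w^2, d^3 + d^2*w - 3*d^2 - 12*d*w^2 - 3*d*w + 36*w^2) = -d + 3*w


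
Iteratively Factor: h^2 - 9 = (h + 3)*(h - 3)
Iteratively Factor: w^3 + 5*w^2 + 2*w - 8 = (w - 1)*(w^2 + 6*w + 8) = (w - 1)*(w + 2)*(w + 4)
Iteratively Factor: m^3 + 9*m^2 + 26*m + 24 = (m + 3)*(m^2 + 6*m + 8) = (m + 2)*(m + 3)*(m + 4)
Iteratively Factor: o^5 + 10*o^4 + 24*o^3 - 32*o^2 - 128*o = (o)*(o^4 + 10*o^3 + 24*o^2 - 32*o - 128) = o*(o + 4)*(o^3 + 6*o^2 - 32) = o*(o - 2)*(o + 4)*(o^2 + 8*o + 16) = o*(o - 2)*(o + 4)^2*(o + 4)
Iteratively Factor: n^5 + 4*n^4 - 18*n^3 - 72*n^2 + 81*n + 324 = (n + 3)*(n^4 + n^3 - 21*n^2 - 9*n + 108) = (n + 3)*(n + 4)*(n^3 - 3*n^2 - 9*n + 27) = (n - 3)*(n + 3)*(n + 4)*(n^2 - 9) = (n - 3)^2*(n + 3)*(n + 4)*(n + 3)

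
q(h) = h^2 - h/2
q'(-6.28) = -13.06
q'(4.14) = 7.78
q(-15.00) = 232.50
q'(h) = 2*h - 1/2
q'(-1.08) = -2.66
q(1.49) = 1.48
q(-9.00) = 85.50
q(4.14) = 15.07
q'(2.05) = 3.60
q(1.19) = 0.82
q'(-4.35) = -9.20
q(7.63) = 54.40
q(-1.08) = 1.71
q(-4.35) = 21.10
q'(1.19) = 1.88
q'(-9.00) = -18.50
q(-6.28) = 42.58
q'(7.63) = 14.76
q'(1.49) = 2.48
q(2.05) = 3.18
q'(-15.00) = -30.50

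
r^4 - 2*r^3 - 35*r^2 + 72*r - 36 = (r - 6)*(r - 1)^2*(r + 6)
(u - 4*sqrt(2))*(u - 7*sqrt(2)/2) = u^2 - 15*sqrt(2)*u/2 + 28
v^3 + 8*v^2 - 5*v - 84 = (v - 3)*(v + 4)*(v + 7)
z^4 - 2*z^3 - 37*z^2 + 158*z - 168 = (z - 4)*(z - 3)*(z - 2)*(z + 7)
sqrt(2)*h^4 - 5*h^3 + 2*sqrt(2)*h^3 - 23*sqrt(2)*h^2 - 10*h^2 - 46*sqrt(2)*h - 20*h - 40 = (h + 2)*(h - 5*sqrt(2))*(h + 2*sqrt(2))*(sqrt(2)*h + 1)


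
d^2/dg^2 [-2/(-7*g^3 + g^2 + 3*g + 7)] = 4*((1 - 21*g)*(-7*g^3 + g^2 + 3*g + 7) - (-21*g^2 + 2*g + 3)^2)/(-7*g^3 + g^2 + 3*g + 7)^3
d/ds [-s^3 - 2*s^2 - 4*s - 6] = -3*s^2 - 4*s - 4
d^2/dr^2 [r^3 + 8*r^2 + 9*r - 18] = 6*r + 16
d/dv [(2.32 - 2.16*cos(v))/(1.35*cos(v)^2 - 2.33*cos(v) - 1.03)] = (-2.916*cos(v)^2 + 6.264*cos(v) - 7.6304)*sin(v)/(1.8225*cos(v)^4 - 6.291*cos(v)^3 + 2.6479*cos(v)^2 + 4.7998*cos(v) + 1.0609)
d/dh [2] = 0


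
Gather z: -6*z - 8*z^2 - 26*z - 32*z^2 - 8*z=-40*z^2 - 40*z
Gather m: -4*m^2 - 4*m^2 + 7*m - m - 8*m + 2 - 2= -8*m^2 - 2*m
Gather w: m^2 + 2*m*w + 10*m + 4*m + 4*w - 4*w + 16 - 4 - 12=m^2 + 2*m*w + 14*m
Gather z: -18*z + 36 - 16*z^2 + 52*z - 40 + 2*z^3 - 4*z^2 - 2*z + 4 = 2*z^3 - 20*z^2 + 32*z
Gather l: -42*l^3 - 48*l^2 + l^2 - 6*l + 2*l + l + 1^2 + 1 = -42*l^3 - 47*l^2 - 3*l + 2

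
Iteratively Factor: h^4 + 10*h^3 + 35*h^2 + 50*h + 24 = (h + 2)*(h^3 + 8*h^2 + 19*h + 12) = (h + 2)*(h + 4)*(h^2 + 4*h + 3) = (h + 1)*(h + 2)*(h + 4)*(h + 3)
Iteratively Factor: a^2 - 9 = (a + 3)*(a - 3)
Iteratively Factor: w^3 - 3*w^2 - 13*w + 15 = (w + 3)*(w^2 - 6*w + 5) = (w - 1)*(w + 3)*(w - 5)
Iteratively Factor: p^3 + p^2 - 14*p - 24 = (p + 2)*(p^2 - p - 12) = (p + 2)*(p + 3)*(p - 4)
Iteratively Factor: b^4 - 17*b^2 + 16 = (b + 1)*(b^3 - b^2 - 16*b + 16) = (b + 1)*(b + 4)*(b^2 - 5*b + 4) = (b - 1)*(b + 1)*(b + 4)*(b - 4)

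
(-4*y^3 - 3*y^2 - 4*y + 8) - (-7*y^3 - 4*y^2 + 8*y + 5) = 3*y^3 + y^2 - 12*y + 3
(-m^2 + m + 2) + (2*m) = -m^2 + 3*m + 2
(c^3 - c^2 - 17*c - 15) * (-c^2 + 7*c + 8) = -c^5 + 8*c^4 + 18*c^3 - 112*c^2 - 241*c - 120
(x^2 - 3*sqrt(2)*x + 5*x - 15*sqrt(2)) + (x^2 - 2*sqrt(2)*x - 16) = 2*x^2 - 5*sqrt(2)*x + 5*x - 15*sqrt(2) - 16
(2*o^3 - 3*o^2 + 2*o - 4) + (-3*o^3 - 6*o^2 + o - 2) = -o^3 - 9*o^2 + 3*o - 6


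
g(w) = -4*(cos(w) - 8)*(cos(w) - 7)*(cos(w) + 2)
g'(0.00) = 0.00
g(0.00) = -504.00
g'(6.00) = -4.25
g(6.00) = -503.46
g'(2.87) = 57.76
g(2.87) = -295.98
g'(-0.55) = -12.58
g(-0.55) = -501.35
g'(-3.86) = 124.46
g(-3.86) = -338.52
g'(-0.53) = -11.73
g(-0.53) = -501.59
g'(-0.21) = -2.87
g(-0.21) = -503.72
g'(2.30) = 133.20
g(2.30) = -354.44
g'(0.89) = 33.64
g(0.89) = -493.86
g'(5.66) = -16.03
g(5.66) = -500.30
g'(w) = 4*(cos(w) - 8)*(cos(w) - 7)*sin(w) + 4*(cos(w) - 8)*(cos(w) + 2)*sin(w) + 4*(cos(w) - 7)*(cos(w) + 2)*sin(w) = 4*(3*cos(w)^2 - 26*cos(w) + 26)*sin(w)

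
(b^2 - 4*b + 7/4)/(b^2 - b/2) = (b - 7/2)/b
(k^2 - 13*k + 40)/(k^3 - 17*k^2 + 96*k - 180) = (k - 8)/(k^2 - 12*k + 36)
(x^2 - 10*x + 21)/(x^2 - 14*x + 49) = (x - 3)/(x - 7)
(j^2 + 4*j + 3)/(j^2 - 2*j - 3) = (j + 3)/(j - 3)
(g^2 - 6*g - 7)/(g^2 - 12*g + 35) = (g + 1)/(g - 5)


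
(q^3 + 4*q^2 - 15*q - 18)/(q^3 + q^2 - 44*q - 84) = (q^2 - 2*q - 3)/(q^2 - 5*q - 14)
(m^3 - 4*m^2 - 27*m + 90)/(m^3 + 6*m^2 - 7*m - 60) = (m - 6)/(m + 4)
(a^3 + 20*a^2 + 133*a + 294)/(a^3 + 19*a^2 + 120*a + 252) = (a + 7)/(a + 6)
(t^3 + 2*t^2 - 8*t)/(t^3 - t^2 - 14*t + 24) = t/(t - 3)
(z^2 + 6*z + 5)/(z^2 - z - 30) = (z + 1)/(z - 6)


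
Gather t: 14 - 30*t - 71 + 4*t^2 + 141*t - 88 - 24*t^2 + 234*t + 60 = -20*t^2 + 345*t - 85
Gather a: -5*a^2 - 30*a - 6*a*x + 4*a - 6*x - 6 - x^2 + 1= -5*a^2 + a*(-6*x - 26) - x^2 - 6*x - 5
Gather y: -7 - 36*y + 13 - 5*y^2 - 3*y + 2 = -5*y^2 - 39*y + 8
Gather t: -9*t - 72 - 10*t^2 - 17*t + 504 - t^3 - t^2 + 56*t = -t^3 - 11*t^2 + 30*t + 432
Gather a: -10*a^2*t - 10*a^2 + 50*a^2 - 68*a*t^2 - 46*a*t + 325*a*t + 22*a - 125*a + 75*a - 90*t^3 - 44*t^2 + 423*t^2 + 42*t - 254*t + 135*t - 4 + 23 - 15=a^2*(40 - 10*t) + a*(-68*t^2 + 279*t - 28) - 90*t^3 + 379*t^2 - 77*t + 4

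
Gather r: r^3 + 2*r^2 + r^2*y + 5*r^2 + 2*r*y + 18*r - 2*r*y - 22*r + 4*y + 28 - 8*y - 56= r^3 + r^2*(y + 7) - 4*r - 4*y - 28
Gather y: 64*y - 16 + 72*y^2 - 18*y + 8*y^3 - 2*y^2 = 8*y^3 + 70*y^2 + 46*y - 16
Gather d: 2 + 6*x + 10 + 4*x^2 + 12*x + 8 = 4*x^2 + 18*x + 20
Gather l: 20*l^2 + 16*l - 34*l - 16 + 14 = 20*l^2 - 18*l - 2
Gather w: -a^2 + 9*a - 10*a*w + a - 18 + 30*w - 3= -a^2 + 10*a + w*(30 - 10*a) - 21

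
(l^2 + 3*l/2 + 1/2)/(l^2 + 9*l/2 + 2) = (l + 1)/(l + 4)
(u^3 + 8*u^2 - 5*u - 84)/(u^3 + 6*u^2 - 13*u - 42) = (u + 4)/(u + 2)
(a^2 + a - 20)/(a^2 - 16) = (a + 5)/(a + 4)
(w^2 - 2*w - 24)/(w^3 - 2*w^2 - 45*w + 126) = (w + 4)/(w^2 + 4*w - 21)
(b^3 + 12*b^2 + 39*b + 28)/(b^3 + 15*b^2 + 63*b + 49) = (b + 4)/(b + 7)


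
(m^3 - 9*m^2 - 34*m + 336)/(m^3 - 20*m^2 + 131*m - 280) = (m + 6)/(m - 5)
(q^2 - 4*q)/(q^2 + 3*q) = (q - 4)/(q + 3)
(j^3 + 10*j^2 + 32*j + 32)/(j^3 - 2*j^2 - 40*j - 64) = (j + 4)/(j - 8)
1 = 1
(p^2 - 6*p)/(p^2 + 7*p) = (p - 6)/(p + 7)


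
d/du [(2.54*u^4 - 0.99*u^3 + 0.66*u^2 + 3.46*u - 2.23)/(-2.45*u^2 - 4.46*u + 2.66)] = (-12.446*u^5 - 31.5597*u^4 + 35.8564*u^3 - 2.3668*u^2 - 7.4158*u - 0.7422)/(6.0025*u^4 + 21.854*u^3 + 6.8576*u^2 - 23.7272*u + 7.0756)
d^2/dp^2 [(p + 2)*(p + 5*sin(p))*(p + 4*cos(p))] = -5*p^2*sin(p) - 4*p^2*cos(p) - 26*p*sin(p) - 40*p*sin(2*p) + 12*p*cos(p) + 6*p - 6*sin(p) - 80*sin(2*p) + 28*cos(p) + 40*cos(2*p) + 4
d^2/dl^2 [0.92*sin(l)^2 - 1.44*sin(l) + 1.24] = 1.44*sin(l) + 1.84*cos(2*l)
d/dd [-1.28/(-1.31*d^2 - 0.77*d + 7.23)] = (-3.3536*d - 0.9856)/(1.31*d^2 + 0.77*d - 7.23)^2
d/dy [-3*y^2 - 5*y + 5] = -6*y - 5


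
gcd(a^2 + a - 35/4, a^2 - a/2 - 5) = a - 5/2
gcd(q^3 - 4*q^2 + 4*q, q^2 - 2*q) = q^2 - 2*q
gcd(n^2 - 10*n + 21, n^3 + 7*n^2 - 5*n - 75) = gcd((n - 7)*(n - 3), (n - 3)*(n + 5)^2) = n - 3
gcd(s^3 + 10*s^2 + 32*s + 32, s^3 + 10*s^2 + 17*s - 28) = s + 4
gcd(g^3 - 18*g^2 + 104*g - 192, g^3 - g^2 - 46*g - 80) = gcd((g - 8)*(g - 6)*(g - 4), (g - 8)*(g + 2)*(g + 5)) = g - 8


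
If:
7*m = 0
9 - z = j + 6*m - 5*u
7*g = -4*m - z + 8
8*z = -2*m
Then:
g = 8/7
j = 5*u + 9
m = 0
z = 0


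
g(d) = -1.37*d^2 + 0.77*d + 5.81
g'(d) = 0.77 - 2.74*d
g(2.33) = 0.17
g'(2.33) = -5.61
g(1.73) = 3.04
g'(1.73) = -3.97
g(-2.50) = -4.68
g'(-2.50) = 7.62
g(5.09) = -25.76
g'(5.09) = -13.18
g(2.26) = 0.55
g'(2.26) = -5.42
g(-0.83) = 4.23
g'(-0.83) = 3.04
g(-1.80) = -0.01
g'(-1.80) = 5.70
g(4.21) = -15.23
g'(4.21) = -10.77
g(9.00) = -98.23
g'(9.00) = -23.89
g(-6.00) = -48.13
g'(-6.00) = 17.21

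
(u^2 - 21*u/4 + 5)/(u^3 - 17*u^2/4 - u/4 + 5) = 1/(u + 1)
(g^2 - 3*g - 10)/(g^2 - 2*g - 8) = (g - 5)/(g - 4)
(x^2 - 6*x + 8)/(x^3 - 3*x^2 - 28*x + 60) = (x - 4)/(x^2 - x - 30)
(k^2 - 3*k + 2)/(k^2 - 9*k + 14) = (k - 1)/(k - 7)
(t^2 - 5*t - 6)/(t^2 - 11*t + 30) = (t + 1)/(t - 5)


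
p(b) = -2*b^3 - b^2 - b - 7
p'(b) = -6*b^2 - 2*b - 1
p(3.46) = -105.28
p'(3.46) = -79.75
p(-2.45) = 18.86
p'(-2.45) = -32.12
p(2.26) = -37.45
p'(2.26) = -36.17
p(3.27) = -90.89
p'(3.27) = -71.70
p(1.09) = -11.87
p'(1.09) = -10.31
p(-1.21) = -3.71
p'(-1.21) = -7.36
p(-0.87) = -5.57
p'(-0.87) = -3.80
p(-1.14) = -4.20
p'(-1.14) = -6.52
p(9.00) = -1555.00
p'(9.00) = -505.00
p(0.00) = -7.00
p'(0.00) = -1.00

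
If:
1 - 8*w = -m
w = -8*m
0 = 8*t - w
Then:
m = -1/65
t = 1/65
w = 8/65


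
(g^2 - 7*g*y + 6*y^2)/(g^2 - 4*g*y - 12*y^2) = (g - y)/(g + 2*y)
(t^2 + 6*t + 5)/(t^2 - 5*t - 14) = (t^2 + 6*t + 5)/(t^2 - 5*t - 14)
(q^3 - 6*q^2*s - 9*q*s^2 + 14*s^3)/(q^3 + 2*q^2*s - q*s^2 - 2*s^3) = (q - 7*s)/(q + s)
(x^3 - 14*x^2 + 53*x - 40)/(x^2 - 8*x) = x - 6 + 5/x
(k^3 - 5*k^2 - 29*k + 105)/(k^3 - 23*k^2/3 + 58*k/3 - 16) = 3*(k^2 - 2*k - 35)/(3*k^2 - 14*k + 16)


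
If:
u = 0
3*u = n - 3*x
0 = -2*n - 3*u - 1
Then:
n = -1/2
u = 0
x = -1/6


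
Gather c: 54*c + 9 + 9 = 54*c + 18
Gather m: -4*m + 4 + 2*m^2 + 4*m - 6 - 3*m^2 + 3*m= -m^2 + 3*m - 2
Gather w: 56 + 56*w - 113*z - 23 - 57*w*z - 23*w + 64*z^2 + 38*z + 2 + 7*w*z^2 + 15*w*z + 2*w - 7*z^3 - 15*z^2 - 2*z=w*(7*z^2 - 42*z + 35) - 7*z^3 + 49*z^2 - 77*z + 35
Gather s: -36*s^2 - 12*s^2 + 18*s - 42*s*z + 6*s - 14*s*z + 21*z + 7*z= -48*s^2 + s*(24 - 56*z) + 28*z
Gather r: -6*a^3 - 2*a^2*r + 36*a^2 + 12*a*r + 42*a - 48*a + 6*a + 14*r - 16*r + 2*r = -6*a^3 + 36*a^2 + r*(-2*a^2 + 12*a)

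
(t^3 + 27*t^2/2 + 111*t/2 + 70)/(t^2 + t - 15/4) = 2*(t^2 + 11*t + 28)/(2*t - 3)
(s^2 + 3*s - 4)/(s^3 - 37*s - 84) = (s - 1)/(s^2 - 4*s - 21)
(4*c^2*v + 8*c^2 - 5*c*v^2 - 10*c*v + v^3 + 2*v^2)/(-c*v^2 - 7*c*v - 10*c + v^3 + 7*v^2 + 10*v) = (-4*c + v)/(v + 5)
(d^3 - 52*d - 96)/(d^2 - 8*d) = d + 8 + 12/d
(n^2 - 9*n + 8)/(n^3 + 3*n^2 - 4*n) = (n - 8)/(n*(n + 4))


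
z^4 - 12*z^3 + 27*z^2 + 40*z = z*(z - 8)*(z - 5)*(z + 1)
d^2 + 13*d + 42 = (d + 6)*(d + 7)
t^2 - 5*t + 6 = (t - 3)*(t - 2)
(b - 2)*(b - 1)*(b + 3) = b^3 - 7*b + 6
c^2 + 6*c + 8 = (c + 2)*(c + 4)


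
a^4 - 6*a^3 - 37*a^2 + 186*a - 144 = (a - 8)*(a - 3)*(a - 1)*(a + 6)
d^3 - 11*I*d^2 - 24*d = d*(d - 8*I)*(d - 3*I)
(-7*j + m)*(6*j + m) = -42*j^2 - j*m + m^2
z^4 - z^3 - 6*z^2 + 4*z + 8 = (z - 2)^2*(z + 1)*(z + 2)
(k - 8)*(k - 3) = k^2 - 11*k + 24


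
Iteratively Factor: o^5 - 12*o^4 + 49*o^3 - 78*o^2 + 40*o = (o)*(o^4 - 12*o^3 + 49*o^2 - 78*o + 40) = o*(o - 4)*(o^3 - 8*o^2 + 17*o - 10) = o*(o - 5)*(o - 4)*(o^2 - 3*o + 2) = o*(o - 5)*(o - 4)*(o - 1)*(o - 2)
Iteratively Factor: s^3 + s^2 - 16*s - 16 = (s + 1)*(s^2 - 16) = (s - 4)*(s + 1)*(s + 4)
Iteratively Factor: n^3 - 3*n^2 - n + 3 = (n - 3)*(n^2 - 1) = (n - 3)*(n + 1)*(n - 1)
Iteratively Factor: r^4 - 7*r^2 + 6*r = (r)*(r^3 - 7*r + 6) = r*(r + 3)*(r^2 - 3*r + 2) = r*(r - 2)*(r + 3)*(r - 1)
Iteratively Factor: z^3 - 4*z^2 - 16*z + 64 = (z - 4)*(z^2 - 16) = (z - 4)*(z + 4)*(z - 4)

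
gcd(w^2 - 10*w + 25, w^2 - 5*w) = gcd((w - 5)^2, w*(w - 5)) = w - 5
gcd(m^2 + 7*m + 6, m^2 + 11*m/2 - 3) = m + 6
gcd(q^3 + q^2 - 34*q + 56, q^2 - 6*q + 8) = q^2 - 6*q + 8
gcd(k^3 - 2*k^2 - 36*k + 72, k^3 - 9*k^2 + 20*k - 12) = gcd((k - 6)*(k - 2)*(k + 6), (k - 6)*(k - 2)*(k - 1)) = k^2 - 8*k + 12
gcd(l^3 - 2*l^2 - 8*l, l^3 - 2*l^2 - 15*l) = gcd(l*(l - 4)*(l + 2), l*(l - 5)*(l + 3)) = l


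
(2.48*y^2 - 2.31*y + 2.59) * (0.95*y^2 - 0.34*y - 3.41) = 2.356*y^4 - 3.0377*y^3 - 5.2109*y^2 + 6.9965*y - 8.8319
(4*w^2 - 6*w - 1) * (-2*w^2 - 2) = -8*w^4 + 12*w^3 - 6*w^2 + 12*w + 2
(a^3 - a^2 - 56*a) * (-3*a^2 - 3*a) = -3*a^5 + 171*a^3 + 168*a^2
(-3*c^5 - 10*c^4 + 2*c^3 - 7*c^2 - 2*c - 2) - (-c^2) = -3*c^5 - 10*c^4 + 2*c^3 - 6*c^2 - 2*c - 2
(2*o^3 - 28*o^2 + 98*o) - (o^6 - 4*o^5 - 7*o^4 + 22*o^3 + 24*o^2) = -o^6 + 4*o^5 + 7*o^4 - 20*o^3 - 52*o^2 + 98*o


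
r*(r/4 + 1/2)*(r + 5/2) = r^3/4 + 9*r^2/8 + 5*r/4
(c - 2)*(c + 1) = c^2 - c - 2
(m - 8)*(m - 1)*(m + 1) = m^3 - 8*m^2 - m + 8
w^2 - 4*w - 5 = (w - 5)*(w + 1)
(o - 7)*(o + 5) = o^2 - 2*o - 35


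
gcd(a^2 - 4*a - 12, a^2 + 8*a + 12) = a + 2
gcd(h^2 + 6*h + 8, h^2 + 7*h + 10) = h + 2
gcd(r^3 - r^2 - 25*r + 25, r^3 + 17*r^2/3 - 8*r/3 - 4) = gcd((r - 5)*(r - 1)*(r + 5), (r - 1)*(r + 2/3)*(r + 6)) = r - 1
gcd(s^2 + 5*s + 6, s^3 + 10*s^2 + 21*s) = s + 3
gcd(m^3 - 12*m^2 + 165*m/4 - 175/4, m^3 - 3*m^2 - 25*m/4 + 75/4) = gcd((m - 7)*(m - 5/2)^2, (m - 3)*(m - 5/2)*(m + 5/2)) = m - 5/2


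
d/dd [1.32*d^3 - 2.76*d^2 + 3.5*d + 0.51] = 3.96*d^2 - 5.52*d + 3.5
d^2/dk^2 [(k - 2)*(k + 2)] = 2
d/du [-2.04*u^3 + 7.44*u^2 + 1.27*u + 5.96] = -6.12*u^2 + 14.88*u + 1.27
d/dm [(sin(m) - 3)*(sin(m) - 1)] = 2*(sin(m) - 2)*cos(m)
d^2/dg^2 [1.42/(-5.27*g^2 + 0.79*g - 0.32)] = (78.875036*g^2 - 11.823772*g - 1.42*(10.54*g - 0.79)*(21.08*g - 1.58) + 4.789376)/(5.27*g^2 - 0.79*g + 0.32)^3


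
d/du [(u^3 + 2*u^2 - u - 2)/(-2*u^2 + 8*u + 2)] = (-u^4 + 8*u^3 + 10*u^2 + 7)/(2*(u^4 - 8*u^3 + 14*u^2 + 8*u + 1))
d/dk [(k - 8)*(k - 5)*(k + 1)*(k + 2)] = 4*k^3 - 30*k^2 + 6*k + 94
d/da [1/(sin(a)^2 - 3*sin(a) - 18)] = (3 - 2*sin(a))*cos(a)/((sin(a) - 6)^2*(sin(a) + 3)^2)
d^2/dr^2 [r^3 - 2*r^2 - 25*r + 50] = 6*r - 4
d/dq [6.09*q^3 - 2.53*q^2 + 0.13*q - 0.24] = 18.27*q^2 - 5.06*q + 0.13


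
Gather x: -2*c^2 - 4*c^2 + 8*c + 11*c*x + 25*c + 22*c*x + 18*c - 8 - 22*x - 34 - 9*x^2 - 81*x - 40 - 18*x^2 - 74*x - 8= -6*c^2 + 51*c - 27*x^2 + x*(33*c - 177) - 90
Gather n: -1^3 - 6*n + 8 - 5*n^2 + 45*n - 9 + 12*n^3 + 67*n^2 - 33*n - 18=12*n^3 + 62*n^2 + 6*n - 20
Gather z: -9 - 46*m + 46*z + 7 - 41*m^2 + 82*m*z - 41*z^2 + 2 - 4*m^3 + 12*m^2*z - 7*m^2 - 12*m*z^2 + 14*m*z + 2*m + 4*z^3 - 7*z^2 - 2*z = -4*m^3 - 48*m^2 - 44*m + 4*z^3 + z^2*(-12*m - 48) + z*(12*m^2 + 96*m + 44)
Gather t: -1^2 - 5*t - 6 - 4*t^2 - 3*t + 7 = -4*t^2 - 8*t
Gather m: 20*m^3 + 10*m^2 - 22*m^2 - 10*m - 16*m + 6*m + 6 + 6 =20*m^3 - 12*m^2 - 20*m + 12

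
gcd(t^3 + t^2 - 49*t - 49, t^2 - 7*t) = t - 7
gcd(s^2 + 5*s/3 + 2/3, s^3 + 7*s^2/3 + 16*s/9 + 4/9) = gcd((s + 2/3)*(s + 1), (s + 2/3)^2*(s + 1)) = s^2 + 5*s/3 + 2/3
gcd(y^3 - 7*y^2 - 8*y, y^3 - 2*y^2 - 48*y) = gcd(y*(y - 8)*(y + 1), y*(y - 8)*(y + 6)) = y^2 - 8*y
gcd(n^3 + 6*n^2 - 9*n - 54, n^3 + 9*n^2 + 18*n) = n^2 + 9*n + 18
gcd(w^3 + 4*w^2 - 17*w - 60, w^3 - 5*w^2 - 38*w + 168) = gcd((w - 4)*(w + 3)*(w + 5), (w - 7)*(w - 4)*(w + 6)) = w - 4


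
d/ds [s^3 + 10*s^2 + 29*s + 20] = 3*s^2 + 20*s + 29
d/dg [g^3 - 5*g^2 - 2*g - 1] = 3*g^2 - 10*g - 2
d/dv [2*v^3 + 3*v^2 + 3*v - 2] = 6*v^2 + 6*v + 3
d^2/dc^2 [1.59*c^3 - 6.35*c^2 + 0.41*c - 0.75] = 9.54*c - 12.7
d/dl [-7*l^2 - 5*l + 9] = -14*l - 5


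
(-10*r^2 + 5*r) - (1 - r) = -10*r^2 + 6*r - 1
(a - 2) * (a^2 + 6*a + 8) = a^3 + 4*a^2 - 4*a - 16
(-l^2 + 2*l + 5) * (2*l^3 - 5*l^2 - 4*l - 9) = -2*l^5 + 9*l^4 + 4*l^3 - 24*l^2 - 38*l - 45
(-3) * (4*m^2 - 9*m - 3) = -12*m^2 + 27*m + 9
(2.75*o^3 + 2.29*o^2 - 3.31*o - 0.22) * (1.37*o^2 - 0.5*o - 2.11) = 3.7675*o^5 + 1.7623*o^4 - 11.4822*o^3 - 3.4783*o^2 + 7.0941*o + 0.4642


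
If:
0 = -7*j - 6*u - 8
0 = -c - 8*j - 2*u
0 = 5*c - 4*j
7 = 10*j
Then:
No Solution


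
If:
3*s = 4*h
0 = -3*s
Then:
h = 0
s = 0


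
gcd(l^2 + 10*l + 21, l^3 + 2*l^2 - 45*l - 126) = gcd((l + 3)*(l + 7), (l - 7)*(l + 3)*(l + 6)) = l + 3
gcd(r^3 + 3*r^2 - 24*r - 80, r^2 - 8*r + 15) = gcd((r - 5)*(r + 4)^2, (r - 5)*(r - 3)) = r - 5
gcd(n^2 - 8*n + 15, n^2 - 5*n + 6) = n - 3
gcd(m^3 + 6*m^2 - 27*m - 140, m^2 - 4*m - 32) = m + 4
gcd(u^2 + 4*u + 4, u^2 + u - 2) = u + 2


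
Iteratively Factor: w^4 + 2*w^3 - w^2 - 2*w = (w + 1)*(w^3 + w^2 - 2*w) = (w - 1)*(w + 1)*(w^2 + 2*w) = w*(w - 1)*(w + 1)*(w + 2)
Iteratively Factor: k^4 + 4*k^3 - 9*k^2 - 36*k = (k)*(k^3 + 4*k^2 - 9*k - 36) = k*(k + 3)*(k^2 + k - 12) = k*(k - 3)*(k + 3)*(k + 4)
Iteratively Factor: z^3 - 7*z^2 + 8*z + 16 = (z - 4)*(z^2 - 3*z - 4) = (z - 4)*(z + 1)*(z - 4)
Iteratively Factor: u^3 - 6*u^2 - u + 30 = (u + 2)*(u^2 - 8*u + 15) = (u - 3)*(u + 2)*(u - 5)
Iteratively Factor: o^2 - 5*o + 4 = (o - 4)*(o - 1)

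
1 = 1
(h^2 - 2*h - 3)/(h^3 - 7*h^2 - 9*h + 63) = (h + 1)/(h^2 - 4*h - 21)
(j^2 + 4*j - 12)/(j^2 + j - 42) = (j^2 + 4*j - 12)/(j^2 + j - 42)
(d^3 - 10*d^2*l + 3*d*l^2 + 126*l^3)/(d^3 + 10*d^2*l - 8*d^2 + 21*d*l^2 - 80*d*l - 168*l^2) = (d^2 - 13*d*l + 42*l^2)/(d^2 + 7*d*l - 8*d - 56*l)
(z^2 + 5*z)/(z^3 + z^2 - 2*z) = (z + 5)/(z^2 + z - 2)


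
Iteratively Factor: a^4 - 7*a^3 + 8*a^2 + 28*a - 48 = (a - 3)*(a^3 - 4*a^2 - 4*a + 16) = (a - 3)*(a - 2)*(a^2 - 2*a - 8) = (a - 3)*(a - 2)*(a + 2)*(a - 4)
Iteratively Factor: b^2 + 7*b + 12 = (b + 3)*(b + 4)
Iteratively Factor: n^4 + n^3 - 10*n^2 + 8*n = (n - 2)*(n^3 + 3*n^2 - 4*n) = n*(n - 2)*(n^2 + 3*n - 4) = n*(n - 2)*(n + 4)*(n - 1)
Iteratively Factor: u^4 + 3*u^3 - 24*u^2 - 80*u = (u)*(u^3 + 3*u^2 - 24*u - 80) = u*(u - 5)*(u^2 + 8*u + 16) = u*(u - 5)*(u + 4)*(u + 4)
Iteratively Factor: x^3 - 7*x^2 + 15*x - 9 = (x - 3)*(x^2 - 4*x + 3) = (x - 3)*(x - 1)*(x - 3)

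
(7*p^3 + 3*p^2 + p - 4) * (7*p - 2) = 49*p^4 + 7*p^3 + p^2 - 30*p + 8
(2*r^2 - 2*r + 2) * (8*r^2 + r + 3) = 16*r^4 - 14*r^3 + 20*r^2 - 4*r + 6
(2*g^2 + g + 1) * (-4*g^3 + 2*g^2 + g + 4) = -8*g^5 + 11*g^2 + 5*g + 4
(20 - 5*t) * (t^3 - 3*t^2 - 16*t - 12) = -5*t^4 + 35*t^3 + 20*t^2 - 260*t - 240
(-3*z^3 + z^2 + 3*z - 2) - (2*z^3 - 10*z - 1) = -5*z^3 + z^2 + 13*z - 1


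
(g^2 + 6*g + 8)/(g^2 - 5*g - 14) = (g + 4)/(g - 7)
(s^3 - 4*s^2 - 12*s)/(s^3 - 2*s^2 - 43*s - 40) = s*(-s^2 + 4*s + 12)/(-s^3 + 2*s^2 + 43*s + 40)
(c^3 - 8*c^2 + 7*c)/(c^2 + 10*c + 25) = c*(c^2 - 8*c + 7)/(c^2 + 10*c + 25)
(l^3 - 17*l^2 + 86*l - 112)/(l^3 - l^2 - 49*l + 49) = (l^2 - 10*l + 16)/(l^2 + 6*l - 7)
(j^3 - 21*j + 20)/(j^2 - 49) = (j^3 - 21*j + 20)/(j^2 - 49)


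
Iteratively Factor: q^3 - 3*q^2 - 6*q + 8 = (q - 4)*(q^2 + q - 2) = (q - 4)*(q - 1)*(q + 2)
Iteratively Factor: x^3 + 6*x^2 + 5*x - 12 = (x + 4)*(x^2 + 2*x - 3) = (x + 3)*(x + 4)*(x - 1)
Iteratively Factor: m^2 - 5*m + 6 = (m - 2)*(m - 3)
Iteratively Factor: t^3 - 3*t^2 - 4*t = (t - 4)*(t^2 + t) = (t - 4)*(t + 1)*(t)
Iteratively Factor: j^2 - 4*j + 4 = (j - 2)*(j - 2)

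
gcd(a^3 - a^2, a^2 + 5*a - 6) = a - 1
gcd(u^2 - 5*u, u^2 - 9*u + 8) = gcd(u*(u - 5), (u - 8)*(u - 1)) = 1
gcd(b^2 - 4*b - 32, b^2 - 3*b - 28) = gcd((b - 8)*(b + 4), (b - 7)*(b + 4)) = b + 4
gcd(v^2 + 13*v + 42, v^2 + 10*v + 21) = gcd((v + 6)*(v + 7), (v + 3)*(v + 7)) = v + 7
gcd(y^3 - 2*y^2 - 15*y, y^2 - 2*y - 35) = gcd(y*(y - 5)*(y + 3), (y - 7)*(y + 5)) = 1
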